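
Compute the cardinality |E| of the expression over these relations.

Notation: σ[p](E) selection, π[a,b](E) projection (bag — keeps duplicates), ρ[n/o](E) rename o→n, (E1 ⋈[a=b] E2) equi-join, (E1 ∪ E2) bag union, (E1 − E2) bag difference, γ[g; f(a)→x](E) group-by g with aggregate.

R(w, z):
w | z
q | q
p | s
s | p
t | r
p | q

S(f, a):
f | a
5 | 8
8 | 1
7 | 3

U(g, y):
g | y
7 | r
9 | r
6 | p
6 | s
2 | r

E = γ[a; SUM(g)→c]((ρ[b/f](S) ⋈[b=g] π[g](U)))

Stepwise |·|:
  S → 3
  ρ[b/f](S) → 3
  U → 5
  π[g](U) → 5
  (ρ[b/f](S) ⋈[b=g] π[g](U)) → 1
  γ[a; SUM(g)→c]((ρ[b/f](S) ⋈[b=g] π[g](U))) → 1

|E| = 1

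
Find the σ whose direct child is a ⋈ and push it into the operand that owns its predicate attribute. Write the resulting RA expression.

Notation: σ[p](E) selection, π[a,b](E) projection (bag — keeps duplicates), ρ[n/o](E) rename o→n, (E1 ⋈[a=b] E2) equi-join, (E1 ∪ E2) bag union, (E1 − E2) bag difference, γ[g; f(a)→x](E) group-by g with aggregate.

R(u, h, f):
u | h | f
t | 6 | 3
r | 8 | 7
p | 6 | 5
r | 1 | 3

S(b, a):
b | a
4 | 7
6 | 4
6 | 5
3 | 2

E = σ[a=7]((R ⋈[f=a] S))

σ filters on a, owned by the right side.
E' = (R ⋈[f=a] σ[a=7](S))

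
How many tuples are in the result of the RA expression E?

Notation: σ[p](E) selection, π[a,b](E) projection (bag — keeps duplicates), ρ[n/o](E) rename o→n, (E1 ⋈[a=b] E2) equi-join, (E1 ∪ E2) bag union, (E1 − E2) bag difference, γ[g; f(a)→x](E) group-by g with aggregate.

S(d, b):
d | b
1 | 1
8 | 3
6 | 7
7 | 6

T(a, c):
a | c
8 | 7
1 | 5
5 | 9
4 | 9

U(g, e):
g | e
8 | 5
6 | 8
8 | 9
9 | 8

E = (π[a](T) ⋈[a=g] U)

Stepwise |·|:
  T → 4
  π[a](T) → 4
  U → 4
  (π[a](T) ⋈[a=g] U) → 2

|E| = 2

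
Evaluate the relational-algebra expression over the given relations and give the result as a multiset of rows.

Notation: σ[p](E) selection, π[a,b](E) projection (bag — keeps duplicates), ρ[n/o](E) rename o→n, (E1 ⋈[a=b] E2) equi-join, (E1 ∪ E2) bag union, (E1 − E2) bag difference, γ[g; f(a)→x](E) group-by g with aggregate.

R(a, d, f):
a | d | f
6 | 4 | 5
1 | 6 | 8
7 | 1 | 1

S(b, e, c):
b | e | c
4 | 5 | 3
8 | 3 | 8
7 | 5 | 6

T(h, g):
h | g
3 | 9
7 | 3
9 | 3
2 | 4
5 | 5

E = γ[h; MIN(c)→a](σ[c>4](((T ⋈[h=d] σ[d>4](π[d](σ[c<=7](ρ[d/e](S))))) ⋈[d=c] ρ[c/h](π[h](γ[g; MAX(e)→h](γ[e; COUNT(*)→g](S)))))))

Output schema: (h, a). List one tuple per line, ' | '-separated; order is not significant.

Stepwise |·|:
  T → 5
  S → 3
  ρ[d/e](S) → 3
  σ[c<=7](ρ[d/e](S)) → 2
  π[d](σ[c<=7](ρ[d/e](S))) → 2
  σ[d>4](π[d](σ[c<=7](ρ[d/e](S)))) → 2
  (T ⋈[h=d] σ[d>4](π[d](σ[c<=7](ρ[d/e](S))))) → 2
  S → 3
  γ[e; COUNT(*)→g](S) → 2
  γ[g; MAX(e)→h](γ[e; COUNT(*)→g](S)) → 2
  π[h](γ[g; MAX(e)→h](γ[e; COUNT(*)→g](S))) → 2
  ρ[c/h](π[h](γ[g; MAX(e)→h](γ[e; COUNT(*)→g](S)))) → 2
  ((T ⋈[h=d] σ[d>4](π[d](σ[c<=7](ρ[d/e](S))))) ⋈[d=c] ρ[c/h](π[h](γ[g; MAX(e)→h](γ[e; COUNT(*)→g](S))))) → 2
  σ[c>4](((T ⋈[h=d] σ[d>4](π[d](σ[c<=7](ρ[d/e](S))))) ⋈[d=c] ρ[c/h](π[h](γ[g; MAX(e)→h](γ[e; COUNT(*)→g](S)))))) → 2
  γ[h; MIN(c)→a](σ[c>4](((T ⋈[h=d] σ[d>4](π[d](σ[c<=7](ρ[d/e](S))))) ⋈[d=c] ρ[c/h](π[h](γ[g; MAX(e)→h](γ[e; COUNT(*)→g](S))))))) → 1

== RESULT ==
h | a
5 | 5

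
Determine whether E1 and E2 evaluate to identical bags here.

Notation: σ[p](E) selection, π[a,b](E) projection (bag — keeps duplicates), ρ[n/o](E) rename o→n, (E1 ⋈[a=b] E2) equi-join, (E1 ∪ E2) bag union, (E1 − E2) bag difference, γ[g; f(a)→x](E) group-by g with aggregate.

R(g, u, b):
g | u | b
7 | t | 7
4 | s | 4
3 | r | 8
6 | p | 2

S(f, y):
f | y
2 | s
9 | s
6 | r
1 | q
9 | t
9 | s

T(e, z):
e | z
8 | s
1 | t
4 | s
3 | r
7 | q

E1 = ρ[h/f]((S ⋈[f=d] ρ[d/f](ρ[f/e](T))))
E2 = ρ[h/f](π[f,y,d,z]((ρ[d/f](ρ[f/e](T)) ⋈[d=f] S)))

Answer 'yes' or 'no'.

E1 subexpression sizes:
  S → 6
  T → 5
  ρ[f/e](T) → 5
  ρ[d/f](ρ[f/e](T)) → 5
  (S ⋈[f=d] ρ[d/f](ρ[f/e](T))) → 1
  ρ[h/f]((S ⋈[f=d] ρ[d/f](ρ[f/e](T)))) → 1
E2 subexpression sizes:
  T → 5
  ρ[f/e](T) → 5
  ρ[d/f](ρ[f/e](T)) → 5
  S → 6
  (ρ[d/f](ρ[f/e](T)) ⋈[d=f] S) → 1
  π[f,y,d,z]((ρ[d/f](ρ[f/e](T)) ⋈[d=f] S)) → 1
  ρ[h/f](π[f,y,d,z]((ρ[d/f](ρ[f/e](T)) ⋈[d=f] S))) → 1

E1 and E2 produce the same multiset:
h | y | d | z
1 | q | 1 | t

yes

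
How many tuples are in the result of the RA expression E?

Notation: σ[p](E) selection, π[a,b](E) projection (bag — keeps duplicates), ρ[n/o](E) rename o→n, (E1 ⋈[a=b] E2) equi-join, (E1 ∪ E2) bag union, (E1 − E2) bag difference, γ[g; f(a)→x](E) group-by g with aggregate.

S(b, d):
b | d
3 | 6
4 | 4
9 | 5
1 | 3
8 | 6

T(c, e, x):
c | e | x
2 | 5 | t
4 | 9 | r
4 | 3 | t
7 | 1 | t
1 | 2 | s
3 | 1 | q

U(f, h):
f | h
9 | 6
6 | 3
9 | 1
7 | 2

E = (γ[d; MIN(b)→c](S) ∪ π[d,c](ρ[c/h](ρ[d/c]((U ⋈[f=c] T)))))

Row counts bottom-up:
  S → 5
  γ[d; MIN(b)→c](S) → 4
  U → 4
  T → 6
  (U ⋈[f=c] T) → 1
  ρ[d/c]((U ⋈[f=c] T)) → 1
  ρ[c/h](ρ[d/c]((U ⋈[f=c] T))) → 1
  π[d,c](ρ[c/h](ρ[d/c]((U ⋈[f=c] T)))) → 1
  (γ[d; MIN(b)→c](S) ∪ π[d,c](ρ[c/h](ρ[d/c]((U ⋈[f=c] T))))) → 5

|E| = 5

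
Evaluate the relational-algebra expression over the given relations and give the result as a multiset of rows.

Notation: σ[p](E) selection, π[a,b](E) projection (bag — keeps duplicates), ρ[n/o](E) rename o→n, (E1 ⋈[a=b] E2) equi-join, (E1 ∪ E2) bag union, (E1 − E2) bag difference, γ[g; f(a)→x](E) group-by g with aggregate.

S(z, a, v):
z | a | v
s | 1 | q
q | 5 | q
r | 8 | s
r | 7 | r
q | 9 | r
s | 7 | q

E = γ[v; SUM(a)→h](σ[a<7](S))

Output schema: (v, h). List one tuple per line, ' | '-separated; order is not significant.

Row counts bottom-up:
  S → 6
  σ[a<7](S) → 2
  γ[v; SUM(a)→h](σ[a<7](S)) → 1

== RESULT ==
v | h
q | 6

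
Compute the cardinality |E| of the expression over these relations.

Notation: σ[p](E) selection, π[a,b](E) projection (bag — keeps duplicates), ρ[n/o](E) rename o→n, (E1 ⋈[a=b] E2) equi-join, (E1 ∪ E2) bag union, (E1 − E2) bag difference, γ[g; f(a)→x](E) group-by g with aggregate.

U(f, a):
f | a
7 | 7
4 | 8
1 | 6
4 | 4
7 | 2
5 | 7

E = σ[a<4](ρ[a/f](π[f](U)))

Row counts bottom-up:
  U → 6
  π[f](U) → 6
  ρ[a/f](π[f](U)) → 6
  σ[a<4](ρ[a/f](π[f](U))) → 1

|E| = 1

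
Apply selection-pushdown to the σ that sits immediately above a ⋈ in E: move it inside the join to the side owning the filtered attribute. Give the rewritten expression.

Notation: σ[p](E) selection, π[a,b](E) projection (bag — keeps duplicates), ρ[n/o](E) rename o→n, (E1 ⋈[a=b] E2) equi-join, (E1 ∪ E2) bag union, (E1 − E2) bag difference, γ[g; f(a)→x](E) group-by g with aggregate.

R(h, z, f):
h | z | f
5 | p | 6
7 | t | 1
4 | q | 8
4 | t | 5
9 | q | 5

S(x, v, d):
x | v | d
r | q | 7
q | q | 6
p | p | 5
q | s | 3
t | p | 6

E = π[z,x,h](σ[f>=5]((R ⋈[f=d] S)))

σ filters on f, owned by the left side.
E' = π[z,x,h]((σ[f>=5](R) ⋈[f=d] S))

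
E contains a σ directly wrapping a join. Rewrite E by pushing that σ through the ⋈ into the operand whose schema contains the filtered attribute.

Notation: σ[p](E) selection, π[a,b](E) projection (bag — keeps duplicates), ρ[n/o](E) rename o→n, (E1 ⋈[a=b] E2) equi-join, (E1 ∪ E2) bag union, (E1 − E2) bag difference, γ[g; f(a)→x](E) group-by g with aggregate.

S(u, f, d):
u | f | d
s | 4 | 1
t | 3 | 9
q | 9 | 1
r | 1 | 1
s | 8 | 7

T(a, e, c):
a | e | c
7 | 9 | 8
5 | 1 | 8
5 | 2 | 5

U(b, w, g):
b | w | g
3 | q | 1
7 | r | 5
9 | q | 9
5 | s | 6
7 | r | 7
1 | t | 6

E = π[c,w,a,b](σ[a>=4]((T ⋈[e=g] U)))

σ filters on a, owned by the left side.
E' = π[c,w,a,b]((σ[a>=4](T) ⋈[e=g] U))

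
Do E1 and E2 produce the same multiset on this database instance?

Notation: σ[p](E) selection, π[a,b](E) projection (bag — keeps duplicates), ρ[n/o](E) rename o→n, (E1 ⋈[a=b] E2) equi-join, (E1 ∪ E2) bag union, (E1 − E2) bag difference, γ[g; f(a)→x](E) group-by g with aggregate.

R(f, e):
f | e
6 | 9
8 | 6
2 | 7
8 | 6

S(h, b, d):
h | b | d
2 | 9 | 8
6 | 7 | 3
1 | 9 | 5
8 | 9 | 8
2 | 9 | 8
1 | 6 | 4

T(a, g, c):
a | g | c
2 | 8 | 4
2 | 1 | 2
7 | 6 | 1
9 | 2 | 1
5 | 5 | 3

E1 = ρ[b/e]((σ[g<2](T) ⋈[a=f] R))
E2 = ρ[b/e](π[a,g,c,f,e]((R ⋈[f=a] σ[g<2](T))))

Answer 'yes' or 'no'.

E1 per-node cardinality:
  T → 5
  σ[g<2](T) → 1
  R → 4
  (σ[g<2](T) ⋈[a=f] R) → 1
  ρ[b/e]((σ[g<2](T) ⋈[a=f] R)) → 1
E2 per-node cardinality:
  R → 4
  T → 5
  σ[g<2](T) → 1
  (R ⋈[f=a] σ[g<2](T)) → 1
  π[a,g,c,f,e]((R ⋈[f=a] σ[g<2](T))) → 1
  ρ[b/e](π[a,g,c,f,e]((R ⋈[f=a] σ[g<2](T)))) → 1

E1 and E2 produce the same multiset:
a | g | c | f | b
2 | 1 | 2 | 2 | 7

yes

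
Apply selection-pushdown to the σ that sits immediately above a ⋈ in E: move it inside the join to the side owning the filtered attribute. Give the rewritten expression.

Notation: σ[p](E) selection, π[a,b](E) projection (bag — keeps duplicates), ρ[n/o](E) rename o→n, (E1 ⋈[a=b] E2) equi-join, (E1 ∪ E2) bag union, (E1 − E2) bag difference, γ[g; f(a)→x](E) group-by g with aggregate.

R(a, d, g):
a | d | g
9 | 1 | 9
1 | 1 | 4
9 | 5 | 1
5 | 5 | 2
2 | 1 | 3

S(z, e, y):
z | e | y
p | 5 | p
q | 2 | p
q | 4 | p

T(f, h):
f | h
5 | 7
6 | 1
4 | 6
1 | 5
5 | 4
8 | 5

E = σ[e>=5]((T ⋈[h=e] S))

σ filters on e, owned by the right side.
E' = (T ⋈[h=e] σ[e>=5](S))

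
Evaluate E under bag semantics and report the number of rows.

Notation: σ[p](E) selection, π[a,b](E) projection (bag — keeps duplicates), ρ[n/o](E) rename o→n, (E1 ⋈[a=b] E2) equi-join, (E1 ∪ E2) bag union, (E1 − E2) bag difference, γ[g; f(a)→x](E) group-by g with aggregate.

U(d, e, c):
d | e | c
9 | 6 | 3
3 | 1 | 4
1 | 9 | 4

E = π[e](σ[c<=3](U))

Subexpression sizes:
  U → 3
  σ[c<=3](U) → 1
  π[e](σ[c<=3](U)) → 1

|E| = 1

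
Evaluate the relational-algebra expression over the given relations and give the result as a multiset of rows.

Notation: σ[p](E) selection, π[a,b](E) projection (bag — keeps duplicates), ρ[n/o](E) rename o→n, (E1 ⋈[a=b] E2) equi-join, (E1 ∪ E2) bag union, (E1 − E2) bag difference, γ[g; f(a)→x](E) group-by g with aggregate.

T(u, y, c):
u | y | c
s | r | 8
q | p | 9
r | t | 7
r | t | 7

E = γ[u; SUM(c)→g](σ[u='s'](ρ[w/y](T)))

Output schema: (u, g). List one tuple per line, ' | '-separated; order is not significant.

Row counts bottom-up:
  T → 4
  ρ[w/y](T) → 4
  σ[u='s'](ρ[w/y](T)) → 1
  γ[u; SUM(c)→g](σ[u='s'](ρ[w/y](T))) → 1

== RESULT ==
u | g
s | 8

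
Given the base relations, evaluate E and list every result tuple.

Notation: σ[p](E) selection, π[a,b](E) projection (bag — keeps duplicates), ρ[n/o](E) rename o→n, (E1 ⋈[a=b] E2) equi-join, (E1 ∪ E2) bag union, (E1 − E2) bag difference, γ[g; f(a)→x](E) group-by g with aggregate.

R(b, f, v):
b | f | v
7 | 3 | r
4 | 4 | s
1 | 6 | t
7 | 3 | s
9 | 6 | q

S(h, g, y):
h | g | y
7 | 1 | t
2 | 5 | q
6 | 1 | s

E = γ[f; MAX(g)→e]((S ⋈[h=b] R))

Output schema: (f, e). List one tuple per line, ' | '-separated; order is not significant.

Per-node cardinality:
  S → 3
  R → 5
  (S ⋈[h=b] R) → 2
  γ[f; MAX(g)→e]((S ⋈[h=b] R)) → 1

== RESULT ==
f | e
3 | 1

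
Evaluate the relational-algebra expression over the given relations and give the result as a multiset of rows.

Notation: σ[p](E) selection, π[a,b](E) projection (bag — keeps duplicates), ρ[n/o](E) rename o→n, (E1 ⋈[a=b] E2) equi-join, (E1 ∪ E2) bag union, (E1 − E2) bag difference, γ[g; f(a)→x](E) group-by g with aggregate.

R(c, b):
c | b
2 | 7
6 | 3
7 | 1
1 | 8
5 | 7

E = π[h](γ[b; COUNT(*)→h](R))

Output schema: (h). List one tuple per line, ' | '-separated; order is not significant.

Stepwise |·|:
  R → 5
  γ[b; COUNT(*)→h](R) → 4
  π[h](γ[b; COUNT(*)→h](R)) → 4

== RESULT ==
h
1
1
1
2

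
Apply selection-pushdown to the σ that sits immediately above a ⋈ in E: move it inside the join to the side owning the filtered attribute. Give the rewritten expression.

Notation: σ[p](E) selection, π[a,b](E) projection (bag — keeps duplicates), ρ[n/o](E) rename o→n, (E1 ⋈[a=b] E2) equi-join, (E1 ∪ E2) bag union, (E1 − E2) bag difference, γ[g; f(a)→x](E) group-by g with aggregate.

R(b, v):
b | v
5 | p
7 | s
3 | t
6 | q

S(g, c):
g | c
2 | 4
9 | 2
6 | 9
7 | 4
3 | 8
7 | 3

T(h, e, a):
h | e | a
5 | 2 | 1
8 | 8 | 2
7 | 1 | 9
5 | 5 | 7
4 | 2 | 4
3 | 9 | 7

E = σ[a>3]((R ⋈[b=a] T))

σ filters on a, owned by the right side.
E' = (R ⋈[b=a] σ[a>3](T))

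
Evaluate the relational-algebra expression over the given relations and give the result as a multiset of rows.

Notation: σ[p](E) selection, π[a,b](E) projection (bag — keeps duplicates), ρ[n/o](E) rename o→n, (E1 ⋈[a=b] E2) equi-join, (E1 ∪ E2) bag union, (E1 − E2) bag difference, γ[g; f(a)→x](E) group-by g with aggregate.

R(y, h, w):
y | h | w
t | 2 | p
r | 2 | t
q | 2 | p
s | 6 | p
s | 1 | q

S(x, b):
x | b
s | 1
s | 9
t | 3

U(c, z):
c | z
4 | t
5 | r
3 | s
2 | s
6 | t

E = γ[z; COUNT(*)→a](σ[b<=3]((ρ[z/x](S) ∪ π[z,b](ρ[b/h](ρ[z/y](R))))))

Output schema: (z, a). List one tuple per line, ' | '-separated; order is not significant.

Row counts bottom-up:
  S → 3
  ρ[z/x](S) → 3
  R → 5
  ρ[z/y](R) → 5
  ρ[b/h](ρ[z/y](R)) → 5
  π[z,b](ρ[b/h](ρ[z/y](R))) → 5
  (ρ[z/x](S) ∪ π[z,b](ρ[b/h](ρ[z/y](R)))) → 8
  σ[b<=3]((ρ[z/x](S) ∪ π[z,b](ρ[b/h](ρ[z/y](R))))) → 6
  γ[z; COUNT(*)→a](σ[b<=3]((ρ[z/x](S) ∪ π[z,b](ρ[b/h](ρ[z/y](R)))))) → 4

== RESULT ==
z | a
q | 1
r | 1
s | 2
t | 2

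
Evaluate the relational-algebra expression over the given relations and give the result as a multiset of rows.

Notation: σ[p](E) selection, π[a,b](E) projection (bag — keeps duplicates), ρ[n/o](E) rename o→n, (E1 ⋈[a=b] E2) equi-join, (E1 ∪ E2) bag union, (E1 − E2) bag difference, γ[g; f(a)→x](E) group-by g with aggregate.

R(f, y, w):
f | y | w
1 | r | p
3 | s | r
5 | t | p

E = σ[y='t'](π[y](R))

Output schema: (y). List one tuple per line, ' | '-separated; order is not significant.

Per-node cardinality:
  R → 3
  π[y](R) → 3
  σ[y='t'](π[y](R)) → 1

== RESULT ==
y
t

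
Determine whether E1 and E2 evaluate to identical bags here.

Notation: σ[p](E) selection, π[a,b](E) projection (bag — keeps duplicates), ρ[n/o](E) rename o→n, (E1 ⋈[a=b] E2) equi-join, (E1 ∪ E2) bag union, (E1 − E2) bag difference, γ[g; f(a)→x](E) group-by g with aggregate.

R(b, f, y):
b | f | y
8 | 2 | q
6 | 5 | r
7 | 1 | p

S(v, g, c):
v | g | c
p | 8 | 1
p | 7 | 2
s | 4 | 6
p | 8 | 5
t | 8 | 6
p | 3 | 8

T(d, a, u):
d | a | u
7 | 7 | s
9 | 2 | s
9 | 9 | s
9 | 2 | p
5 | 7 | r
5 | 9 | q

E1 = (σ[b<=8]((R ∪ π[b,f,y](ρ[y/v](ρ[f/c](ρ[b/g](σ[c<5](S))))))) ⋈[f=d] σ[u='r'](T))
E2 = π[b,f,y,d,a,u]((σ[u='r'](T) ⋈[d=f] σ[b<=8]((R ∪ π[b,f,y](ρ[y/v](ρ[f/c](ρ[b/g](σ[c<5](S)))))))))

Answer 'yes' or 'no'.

E1 subexpression sizes:
  R → 3
  S → 6
  σ[c<5](S) → 2
  ρ[b/g](σ[c<5](S)) → 2
  ρ[f/c](ρ[b/g](σ[c<5](S))) → 2
  ρ[y/v](ρ[f/c](ρ[b/g](σ[c<5](S)))) → 2
  π[b,f,y](ρ[y/v](ρ[f/c](ρ[b/g](σ[c<5](S))))) → 2
  (R ∪ π[b,f,y](ρ[y/v](ρ[f/c](ρ[b/g](σ[c<5](S)))))) → 5
  σ[b<=8]((R ∪ π[b,f,y](ρ[y/v](ρ[f/c](ρ[b/g](σ[c<5](S))))))) → 5
  T → 6
  σ[u='r'](T) → 1
  (σ[b<=8]((R ∪ π[b,f,y](ρ[y/v](ρ[f/c](ρ[b/g](σ[c<5](S))))))) ⋈[f=d] σ[u='r'](T)) → 1
E2 subexpression sizes:
  T → 6
  σ[u='r'](T) → 1
  R → 3
  S → 6
  σ[c<5](S) → 2
  ρ[b/g](σ[c<5](S)) → 2
  ρ[f/c](ρ[b/g](σ[c<5](S))) → 2
  ρ[y/v](ρ[f/c](ρ[b/g](σ[c<5](S)))) → 2
  π[b,f,y](ρ[y/v](ρ[f/c](ρ[b/g](σ[c<5](S))))) → 2
  (R ∪ π[b,f,y](ρ[y/v](ρ[f/c](ρ[b/g](σ[c<5](S)))))) → 5
  σ[b<=8]((R ∪ π[b,f,y](ρ[y/v](ρ[f/c](ρ[b/g](σ[c<5](S))))))) → 5
  (σ[u='r'](T) ⋈[d=f] σ[b<=8]((R ∪ π[b,f,y](ρ[y/v](ρ[f/c](ρ[b/g](σ[c<5](S)))))))) → 1
  π[b,f,y,d,a,u]((σ[u='r'](T) ⋈[d=f] σ[b<=8]((R ∪ π[b,f,y](ρ[y/v](ρ[f/c](ρ[b/g](σ[c<5](S))))))))) → 1

E1 and E2 produce the same multiset:
b | f | y | d | a | u
6 | 5 | r | 5 | 7 | r

yes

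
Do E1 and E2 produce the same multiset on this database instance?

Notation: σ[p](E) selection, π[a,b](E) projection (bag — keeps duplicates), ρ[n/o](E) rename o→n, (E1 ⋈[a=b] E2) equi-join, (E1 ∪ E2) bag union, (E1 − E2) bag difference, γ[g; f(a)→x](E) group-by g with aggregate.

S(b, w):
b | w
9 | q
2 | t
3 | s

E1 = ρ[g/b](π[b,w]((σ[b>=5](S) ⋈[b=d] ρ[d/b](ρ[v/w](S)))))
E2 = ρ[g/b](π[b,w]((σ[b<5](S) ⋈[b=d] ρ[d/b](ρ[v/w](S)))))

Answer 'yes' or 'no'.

E1 subexpression sizes:
  S → 3
  σ[b>=5](S) → 1
  S → 3
  ρ[v/w](S) → 3
  ρ[d/b](ρ[v/w](S)) → 3
  (σ[b>=5](S) ⋈[b=d] ρ[d/b](ρ[v/w](S))) → 1
  π[b,w]((σ[b>=5](S) ⋈[b=d] ρ[d/b](ρ[v/w](S)))) → 1
  ρ[g/b](π[b,w]((σ[b>=5](S) ⋈[b=d] ρ[d/b](ρ[v/w](S))))) → 1
E2 subexpression sizes:
  S → 3
  σ[b<5](S) → 2
  S → 3
  ρ[v/w](S) → 3
  ρ[d/b](ρ[v/w](S)) → 3
  (σ[b<5](S) ⋈[b=d] ρ[d/b](ρ[v/w](S))) → 2
  π[b,w]((σ[b<5](S) ⋈[b=d] ρ[d/b](ρ[v/w](S)))) → 2
  ρ[g/b](π[b,w]((σ[b<5](S) ⋈[b=d] ρ[d/b](ρ[v/w](S))))) → 2

E1 result:
g | w
9 | q
E2 result:
g | w
2 | t
3 | s
Witness: (9, 'q') appears 1× in E1 but 0× in E2.

no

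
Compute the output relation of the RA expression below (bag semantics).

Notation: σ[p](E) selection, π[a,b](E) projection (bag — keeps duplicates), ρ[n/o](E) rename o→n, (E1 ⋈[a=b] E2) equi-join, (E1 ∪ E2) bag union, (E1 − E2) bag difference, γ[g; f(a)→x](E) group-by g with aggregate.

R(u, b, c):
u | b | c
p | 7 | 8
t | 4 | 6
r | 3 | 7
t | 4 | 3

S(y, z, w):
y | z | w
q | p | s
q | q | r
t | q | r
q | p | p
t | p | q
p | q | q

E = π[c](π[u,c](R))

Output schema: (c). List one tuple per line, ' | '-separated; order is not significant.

Per-node cardinality:
  R → 4
  π[u,c](R) → 4
  π[c](π[u,c](R)) → 4

== RESULT ==
c
3
6
7
8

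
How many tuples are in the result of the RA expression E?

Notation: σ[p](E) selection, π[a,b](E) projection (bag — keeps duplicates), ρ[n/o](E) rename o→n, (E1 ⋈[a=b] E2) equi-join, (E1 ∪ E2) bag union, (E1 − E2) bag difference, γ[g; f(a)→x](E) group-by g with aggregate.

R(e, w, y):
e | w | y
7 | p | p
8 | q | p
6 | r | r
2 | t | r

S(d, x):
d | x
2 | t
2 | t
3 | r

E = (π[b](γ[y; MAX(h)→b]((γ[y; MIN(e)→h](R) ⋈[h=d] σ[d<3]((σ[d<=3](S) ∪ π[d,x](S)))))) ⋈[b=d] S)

Subexpression sizes:
  R → 4
  γ[y; MIN(e)→h](R) → 2
  S → 3
  σ[d<=3](S) → 3
  S → 3
  π[d,x](S) → 3
  (σ[d<=3](S) ∪ π[d,x](S)) → 6
  σ[d<3]((σ[d<=3](S) ∪ π[d,x](S))) → 4
  (γ[y; MIN(e)→h](R) ⋈[h=d] σ[d<3]((σ[d<=3](S) ∪ π[d,x](S)))) → 4
  γ[y; MAX(h)→b]((γ[y; MIN(e)→h](R) ⋈[h=d] σ[d<3]((σ[d<=3](S) ∪ π[d,x](S))))) → 1
  π[b](γ[y; MAX(h)→b]((γ[y; MIN(e)→h](R) ⋈[h=d] σ[d<3]((σ[d<=3](S) ∪ π[d,x](S)))))) → 1
  S → 3
  (π[b](γ[y; MAX(h)→b]((γ[y; MIN(e)→h](R) ⋈[h=d] σ[d<3]((σ[d<=3](S) ∪ π[d,x](S)))))) ⋈[b=d] S) → 2

|E| = 2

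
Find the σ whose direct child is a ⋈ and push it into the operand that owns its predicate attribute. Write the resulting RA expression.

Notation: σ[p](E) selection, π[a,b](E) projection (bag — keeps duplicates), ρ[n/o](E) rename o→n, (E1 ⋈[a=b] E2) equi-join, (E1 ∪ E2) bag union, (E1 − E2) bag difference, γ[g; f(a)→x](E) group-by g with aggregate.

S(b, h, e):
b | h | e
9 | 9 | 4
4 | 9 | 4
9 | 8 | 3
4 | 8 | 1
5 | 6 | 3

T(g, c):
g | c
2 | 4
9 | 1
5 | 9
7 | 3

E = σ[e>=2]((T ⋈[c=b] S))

σ filters on e, owned by the right side.
E' = (T ⋈[c=b] σ[e>=2](S))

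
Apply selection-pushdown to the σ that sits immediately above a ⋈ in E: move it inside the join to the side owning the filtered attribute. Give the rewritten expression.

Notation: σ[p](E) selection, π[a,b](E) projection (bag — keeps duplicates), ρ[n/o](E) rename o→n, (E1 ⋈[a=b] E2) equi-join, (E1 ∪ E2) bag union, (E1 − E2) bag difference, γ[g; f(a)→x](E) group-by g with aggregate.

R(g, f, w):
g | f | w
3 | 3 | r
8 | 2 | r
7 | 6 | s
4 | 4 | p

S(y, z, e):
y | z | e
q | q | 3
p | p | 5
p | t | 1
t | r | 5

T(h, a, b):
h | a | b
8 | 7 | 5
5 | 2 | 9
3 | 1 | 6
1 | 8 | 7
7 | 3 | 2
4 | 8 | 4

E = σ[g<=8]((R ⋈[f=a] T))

σ filters on g, owned by the left side.
E' = (σ[g<=8](R) ⋈[f=a] T)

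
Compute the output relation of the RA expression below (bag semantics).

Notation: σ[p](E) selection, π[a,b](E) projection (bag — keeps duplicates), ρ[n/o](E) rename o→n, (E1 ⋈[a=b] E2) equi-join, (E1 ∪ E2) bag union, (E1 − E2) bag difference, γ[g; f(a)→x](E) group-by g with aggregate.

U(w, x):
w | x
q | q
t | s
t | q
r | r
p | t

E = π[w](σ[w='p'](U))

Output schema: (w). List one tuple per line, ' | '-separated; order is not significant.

Stepwise |·|:
  U → 5
  σ[w='p'](U) → 1
  π[w](σ[w='p'](U)) → 1

== RESULT ==
w
p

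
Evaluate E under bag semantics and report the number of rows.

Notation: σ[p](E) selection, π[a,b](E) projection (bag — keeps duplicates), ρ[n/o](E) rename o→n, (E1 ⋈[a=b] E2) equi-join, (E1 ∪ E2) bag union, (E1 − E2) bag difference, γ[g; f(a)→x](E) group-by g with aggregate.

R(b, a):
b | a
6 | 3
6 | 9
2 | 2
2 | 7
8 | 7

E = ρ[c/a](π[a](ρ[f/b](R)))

Per-node cardinality:
  R → 5
  ρ[f/b](R) → 5
  π[a](ρ[f/b](R)) → 5
  ρ[c/a](π[a](ρ[f/b](R))) → 5

|E| = 5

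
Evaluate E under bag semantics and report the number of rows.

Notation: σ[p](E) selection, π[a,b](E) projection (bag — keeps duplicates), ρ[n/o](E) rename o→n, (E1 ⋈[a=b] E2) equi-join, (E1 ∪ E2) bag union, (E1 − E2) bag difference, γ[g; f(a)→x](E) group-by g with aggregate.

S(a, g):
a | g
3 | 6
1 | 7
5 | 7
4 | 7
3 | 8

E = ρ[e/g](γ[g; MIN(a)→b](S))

Row counts bottom-up:
  S → 5
  γ[g; MIN(a)→b](S) → 3
  ρ[e/g](γ[g; MIN(a)→b](S)) → 3

|E| = 3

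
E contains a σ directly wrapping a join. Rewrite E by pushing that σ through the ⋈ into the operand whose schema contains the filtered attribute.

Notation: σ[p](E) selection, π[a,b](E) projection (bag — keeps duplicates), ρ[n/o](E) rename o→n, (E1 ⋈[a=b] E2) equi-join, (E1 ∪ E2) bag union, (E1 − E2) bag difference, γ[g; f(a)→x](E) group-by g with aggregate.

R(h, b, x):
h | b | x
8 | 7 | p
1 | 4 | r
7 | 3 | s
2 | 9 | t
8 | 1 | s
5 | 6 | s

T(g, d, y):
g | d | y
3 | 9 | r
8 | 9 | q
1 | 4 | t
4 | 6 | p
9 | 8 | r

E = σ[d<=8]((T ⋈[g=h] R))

σ filters on d, owned by the left side.
E' = (σ[d<=8](T) ⋈[g=h] R)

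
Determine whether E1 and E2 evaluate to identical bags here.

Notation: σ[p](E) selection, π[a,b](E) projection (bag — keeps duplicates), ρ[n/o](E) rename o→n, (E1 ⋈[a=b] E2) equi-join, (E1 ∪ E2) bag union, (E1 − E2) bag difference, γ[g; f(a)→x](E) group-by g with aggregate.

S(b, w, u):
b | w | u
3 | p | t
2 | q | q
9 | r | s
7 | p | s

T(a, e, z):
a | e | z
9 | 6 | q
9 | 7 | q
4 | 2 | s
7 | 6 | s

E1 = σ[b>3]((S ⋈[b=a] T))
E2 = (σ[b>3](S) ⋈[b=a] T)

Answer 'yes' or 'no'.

E1 subexpression sizes:
  S → 4
  T → 4
  (S ⋈[b=a] T) → 3
  σ[b>3]((S ⋈[b=a] T)) → 3
E2 subexpression sizes:
  S → 4
  σ[b>3](S) → 2
  T → 4
  (σ[b>3](S) ⋈[b=a] T) → 3

E1 and E2 produce the same multiset:
b | w | u | a | e | z
7 | p | s | 7 | 6 | s
9 | r | s | 9 | 6 | q
9 | r | s | 9 | 7 | q

yes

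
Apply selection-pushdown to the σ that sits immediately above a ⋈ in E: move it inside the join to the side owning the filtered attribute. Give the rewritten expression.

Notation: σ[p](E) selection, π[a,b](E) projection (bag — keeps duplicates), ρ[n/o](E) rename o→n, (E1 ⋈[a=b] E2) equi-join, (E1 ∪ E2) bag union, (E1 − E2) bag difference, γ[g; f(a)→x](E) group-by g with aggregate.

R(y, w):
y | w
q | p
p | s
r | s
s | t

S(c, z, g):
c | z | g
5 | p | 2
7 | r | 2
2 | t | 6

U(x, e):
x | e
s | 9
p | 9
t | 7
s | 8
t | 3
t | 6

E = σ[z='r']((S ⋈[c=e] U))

σ filters on z, owned by the left side.
E' = (σ[z='r'](S) ⋈[c=e] U)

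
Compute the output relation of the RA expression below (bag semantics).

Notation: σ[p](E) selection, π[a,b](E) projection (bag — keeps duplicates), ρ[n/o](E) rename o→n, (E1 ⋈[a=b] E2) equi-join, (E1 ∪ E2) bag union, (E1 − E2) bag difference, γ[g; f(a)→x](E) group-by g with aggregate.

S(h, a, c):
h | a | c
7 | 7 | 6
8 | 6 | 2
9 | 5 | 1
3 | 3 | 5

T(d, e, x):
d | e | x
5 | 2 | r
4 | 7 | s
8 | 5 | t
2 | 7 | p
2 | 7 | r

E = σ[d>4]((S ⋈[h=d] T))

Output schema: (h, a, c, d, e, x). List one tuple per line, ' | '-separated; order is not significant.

Subexpression sizes:
  S → 4
  T → 5
  (S ⋈[h=d] T) → 1
  σ[d>4]((S ⋈[h=d] T)) → 1

== RESULT ==
h | a | c | d | e | x
8 | 6 | 2 | 8 | 5 | t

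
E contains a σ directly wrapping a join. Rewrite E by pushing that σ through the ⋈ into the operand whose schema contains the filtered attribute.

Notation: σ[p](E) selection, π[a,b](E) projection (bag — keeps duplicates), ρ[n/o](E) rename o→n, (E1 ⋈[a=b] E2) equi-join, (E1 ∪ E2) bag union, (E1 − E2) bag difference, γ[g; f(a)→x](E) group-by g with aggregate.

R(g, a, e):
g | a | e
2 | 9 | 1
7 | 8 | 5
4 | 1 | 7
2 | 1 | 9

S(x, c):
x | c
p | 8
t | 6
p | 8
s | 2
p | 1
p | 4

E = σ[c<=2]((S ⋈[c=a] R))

σ filters on c, owned by the left side.
E' = (σ[c<=2](S) ⋈[c=a] R)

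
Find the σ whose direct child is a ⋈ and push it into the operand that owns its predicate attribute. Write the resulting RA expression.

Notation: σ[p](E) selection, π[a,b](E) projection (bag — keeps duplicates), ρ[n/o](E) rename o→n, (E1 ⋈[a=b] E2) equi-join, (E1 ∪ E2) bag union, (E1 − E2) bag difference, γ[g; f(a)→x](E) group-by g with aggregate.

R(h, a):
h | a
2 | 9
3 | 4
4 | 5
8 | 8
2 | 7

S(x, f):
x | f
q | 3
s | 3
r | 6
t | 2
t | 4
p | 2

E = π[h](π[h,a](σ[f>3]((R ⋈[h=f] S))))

σ filters on f, owned by the right side.
E' = π[h](π[h,a]((R ⋈[h=f] σ[f>3](S))))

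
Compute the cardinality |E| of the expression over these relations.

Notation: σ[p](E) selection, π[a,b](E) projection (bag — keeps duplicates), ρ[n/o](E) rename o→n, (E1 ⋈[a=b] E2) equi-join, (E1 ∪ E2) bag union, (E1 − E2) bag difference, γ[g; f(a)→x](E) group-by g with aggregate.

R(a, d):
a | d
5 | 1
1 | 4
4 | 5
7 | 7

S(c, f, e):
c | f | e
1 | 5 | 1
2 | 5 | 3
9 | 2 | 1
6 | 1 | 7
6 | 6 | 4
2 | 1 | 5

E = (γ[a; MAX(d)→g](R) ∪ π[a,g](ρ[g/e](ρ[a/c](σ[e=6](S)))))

Subexpression sizes:
  R → 4
  γ[a; MAX(d)→g](R) → 4
  S → 6
  σ[e=6](S) → 0
  ρ[a/c](σ[e=6](S)) → 0
  ρ[g/e](ρ[a/c](σ[e=6](S))) → 0
  π[a,g](ρ[g/e](ρ[a/c](σ[e=6](S)))) → 0
  (γ[a; MAX(d)→g](R) ∪ π[a,g](ρ[g/e](ρ[a/c](σ[e=6](S))))) → 4

|E| = 4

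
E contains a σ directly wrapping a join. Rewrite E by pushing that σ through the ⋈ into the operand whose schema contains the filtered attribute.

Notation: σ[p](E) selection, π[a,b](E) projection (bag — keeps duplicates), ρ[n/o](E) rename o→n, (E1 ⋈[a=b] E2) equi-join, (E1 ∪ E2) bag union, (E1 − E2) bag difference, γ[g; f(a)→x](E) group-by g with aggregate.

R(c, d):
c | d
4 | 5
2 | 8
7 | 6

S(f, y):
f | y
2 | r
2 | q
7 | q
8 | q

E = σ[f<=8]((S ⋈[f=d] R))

σ filters on f, owned by the left side.
E' = (σ[f<=8](S) ⋈[f=d] R)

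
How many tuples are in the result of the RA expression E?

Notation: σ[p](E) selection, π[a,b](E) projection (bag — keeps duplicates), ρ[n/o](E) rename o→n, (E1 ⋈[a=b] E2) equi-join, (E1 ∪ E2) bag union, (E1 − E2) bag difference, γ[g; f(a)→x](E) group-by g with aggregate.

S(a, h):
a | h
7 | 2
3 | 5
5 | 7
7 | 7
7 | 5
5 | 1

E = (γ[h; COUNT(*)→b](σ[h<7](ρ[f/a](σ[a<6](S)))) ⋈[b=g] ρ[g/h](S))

Subexpression sizes:
  S → 6
  σ[a<6](S) → 3
  ρ[f/a](σ[a<6](S)) → 3
  σ[h<7](ρ[f/a](σ[a<6](S))) → 2
  γ[h; COUNT(*)→b](σ[h<7](ρ[f/a](σ[a<6](S)))) → 2
  S → 6
  ρ[g/h](S) → 6
  (γ[h; COUNT(*)→b](σ[h<7](ρ[f/a](σ[a<6](S)))) ⋈[b=g] ρ[g/h](S)) → 2

|E| = 2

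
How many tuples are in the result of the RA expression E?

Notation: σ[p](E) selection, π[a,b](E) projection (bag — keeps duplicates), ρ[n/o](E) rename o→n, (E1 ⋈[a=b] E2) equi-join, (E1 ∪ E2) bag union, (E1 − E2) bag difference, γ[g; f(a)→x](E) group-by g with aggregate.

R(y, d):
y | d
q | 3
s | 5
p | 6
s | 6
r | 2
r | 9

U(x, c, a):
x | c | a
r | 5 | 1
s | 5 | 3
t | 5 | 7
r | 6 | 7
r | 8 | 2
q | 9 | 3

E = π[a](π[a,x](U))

Stepwise |·|:
  U → 6
  π[a,x](U) → 6
  π[a](π[a,x](U)) → 6

|E| = 6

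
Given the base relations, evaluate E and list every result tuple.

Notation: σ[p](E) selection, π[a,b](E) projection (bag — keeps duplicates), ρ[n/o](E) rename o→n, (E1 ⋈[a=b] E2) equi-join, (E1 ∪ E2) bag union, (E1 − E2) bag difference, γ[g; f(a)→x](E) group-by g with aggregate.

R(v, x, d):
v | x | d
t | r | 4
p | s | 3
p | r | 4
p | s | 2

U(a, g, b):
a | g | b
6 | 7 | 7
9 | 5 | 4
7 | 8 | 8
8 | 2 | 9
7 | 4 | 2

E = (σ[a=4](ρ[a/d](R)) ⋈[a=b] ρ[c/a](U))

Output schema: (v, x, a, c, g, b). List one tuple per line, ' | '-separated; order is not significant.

Per-node cardinality:
  R → 4
  ρ[a/d](R) → 4
  σ[a=4](ρ[a/d](R)) → 2
  U → 5
  ρ[c/a](U) → 5
  (σ[a=4](ρ[a/d](R)) ⋈[a=b] ρ[c/a](U)) → 2

== RESULT ==
v | x | a | c | g | b
p | r | 4 | 9 | 5 | 4
t | r | 4 | 9 | 5 | 4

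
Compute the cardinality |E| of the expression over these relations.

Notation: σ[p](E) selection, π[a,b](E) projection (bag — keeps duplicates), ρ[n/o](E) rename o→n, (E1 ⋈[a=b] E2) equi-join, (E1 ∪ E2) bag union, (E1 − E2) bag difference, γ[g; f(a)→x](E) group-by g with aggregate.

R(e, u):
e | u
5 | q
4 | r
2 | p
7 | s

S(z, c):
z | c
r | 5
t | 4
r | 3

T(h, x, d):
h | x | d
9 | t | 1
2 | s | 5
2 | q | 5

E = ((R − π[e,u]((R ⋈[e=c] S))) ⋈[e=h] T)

Stepwise |·|:
  R → 4
  R → 4
  S → 3
  (R ⋈[e=c] S) → 2
  π[e,u]((R ⋈[e=c] S)) → 2
  (R − π[e,u]((R ⋈[e=c] S))) → 2
  T → 3
  ((R − π[e,u]((R ⋈[e=c] S))) ⋈[e=h] T) → 2

|E| = 2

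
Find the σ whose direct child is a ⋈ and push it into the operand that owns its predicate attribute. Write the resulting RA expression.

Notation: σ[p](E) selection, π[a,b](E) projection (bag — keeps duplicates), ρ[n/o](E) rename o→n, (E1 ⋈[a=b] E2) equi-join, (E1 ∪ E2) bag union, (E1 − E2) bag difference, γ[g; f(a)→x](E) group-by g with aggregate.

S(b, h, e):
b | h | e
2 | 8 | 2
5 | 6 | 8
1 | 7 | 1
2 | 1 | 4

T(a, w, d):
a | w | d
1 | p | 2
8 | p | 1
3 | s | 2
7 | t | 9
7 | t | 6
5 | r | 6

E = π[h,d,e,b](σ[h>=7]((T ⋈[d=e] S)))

σ filters on h, owned by the right side.
E' = π[h,d,e,b]((T ⋈[d=e] σ[h>=7](S)))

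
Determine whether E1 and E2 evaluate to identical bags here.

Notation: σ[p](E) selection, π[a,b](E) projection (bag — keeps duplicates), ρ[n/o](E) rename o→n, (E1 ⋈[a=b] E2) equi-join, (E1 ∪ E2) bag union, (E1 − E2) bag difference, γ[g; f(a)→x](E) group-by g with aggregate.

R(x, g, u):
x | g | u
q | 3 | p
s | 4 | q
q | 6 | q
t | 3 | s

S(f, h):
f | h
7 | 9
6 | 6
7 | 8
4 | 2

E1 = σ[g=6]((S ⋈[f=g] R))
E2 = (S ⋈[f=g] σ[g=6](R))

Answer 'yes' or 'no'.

E1 subexpression sizes:
  S → 4
  R → 4
  (S ⋈[f=g] R) → 2
  σ[g=6]((S ⋈[f=g] R)) → 1
E2 subexpression sizes:
  S → 4
  R → 4
  σ[g=6](R) → 1
  (S ⋈[f=g] σ[g=6](R)) → 1

E1 and E2 produce the same multiset:
f | h | x | g | u
6 | 6 | q | 6 | q

yes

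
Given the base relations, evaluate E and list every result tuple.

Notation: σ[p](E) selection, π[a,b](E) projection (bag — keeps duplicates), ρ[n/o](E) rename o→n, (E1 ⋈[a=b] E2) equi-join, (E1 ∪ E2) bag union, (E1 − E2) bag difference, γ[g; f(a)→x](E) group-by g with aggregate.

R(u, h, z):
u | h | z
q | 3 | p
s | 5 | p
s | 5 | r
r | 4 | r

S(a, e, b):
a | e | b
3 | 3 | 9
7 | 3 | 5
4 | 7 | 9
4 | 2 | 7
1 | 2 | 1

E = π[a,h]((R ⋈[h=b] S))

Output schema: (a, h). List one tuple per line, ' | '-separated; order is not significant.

Per-node cardinality:
  R → 4
  S → 5
  (R ⋈[h=b] S) → 2
  π[a,h]((R ⋈[h=b] S)) → 2

== RESULT ==
a | h
7 | 5
7 | 5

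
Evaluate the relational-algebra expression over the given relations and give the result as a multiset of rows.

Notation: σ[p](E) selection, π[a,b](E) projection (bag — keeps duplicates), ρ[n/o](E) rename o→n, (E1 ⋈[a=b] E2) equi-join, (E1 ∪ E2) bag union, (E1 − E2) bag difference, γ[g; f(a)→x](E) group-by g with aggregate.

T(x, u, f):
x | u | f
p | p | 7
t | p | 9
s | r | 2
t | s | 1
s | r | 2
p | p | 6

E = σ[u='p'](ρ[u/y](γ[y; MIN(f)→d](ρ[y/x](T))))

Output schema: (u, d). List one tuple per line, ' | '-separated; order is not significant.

Subexpression sizes:
  T → 6
  ρ[y/x](T) → 6
  γ[y; MIN(f)→d](ρ[y/x](T)) → 3
  ρ[u/y](γ[y; MIN(f)→d](ρ[y/x](T))) → 3
  σ[u='p'](ρ[u/y](γ[y; MIN(f)→d](ρ[y/x](T)))) → 1

== RESULT ==
u | d
p | 6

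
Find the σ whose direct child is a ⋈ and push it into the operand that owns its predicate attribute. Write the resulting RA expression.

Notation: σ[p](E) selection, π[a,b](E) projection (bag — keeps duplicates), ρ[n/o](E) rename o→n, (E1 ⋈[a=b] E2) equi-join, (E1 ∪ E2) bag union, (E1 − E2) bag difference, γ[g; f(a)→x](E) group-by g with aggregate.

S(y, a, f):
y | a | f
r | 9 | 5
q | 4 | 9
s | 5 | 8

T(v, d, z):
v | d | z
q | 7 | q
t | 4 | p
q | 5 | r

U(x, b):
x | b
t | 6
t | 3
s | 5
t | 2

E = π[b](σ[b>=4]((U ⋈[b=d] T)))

σ filters on b, owned by the left side.
E' = π[b]((σ[b>=4](U) ⋈[b=d] T))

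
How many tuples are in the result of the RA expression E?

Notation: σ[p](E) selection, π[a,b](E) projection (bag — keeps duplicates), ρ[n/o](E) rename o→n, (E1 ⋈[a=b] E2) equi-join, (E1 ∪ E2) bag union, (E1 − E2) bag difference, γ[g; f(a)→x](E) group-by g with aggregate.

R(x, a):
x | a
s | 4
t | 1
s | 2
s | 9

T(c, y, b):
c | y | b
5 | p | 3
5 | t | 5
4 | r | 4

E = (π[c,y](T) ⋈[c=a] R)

Stepwise |·|:
  T → 3
  π[c,y](T) → 3
  R → 4
  (π[c,y](T) ⋈[c=a] R) → 1

|E| = 1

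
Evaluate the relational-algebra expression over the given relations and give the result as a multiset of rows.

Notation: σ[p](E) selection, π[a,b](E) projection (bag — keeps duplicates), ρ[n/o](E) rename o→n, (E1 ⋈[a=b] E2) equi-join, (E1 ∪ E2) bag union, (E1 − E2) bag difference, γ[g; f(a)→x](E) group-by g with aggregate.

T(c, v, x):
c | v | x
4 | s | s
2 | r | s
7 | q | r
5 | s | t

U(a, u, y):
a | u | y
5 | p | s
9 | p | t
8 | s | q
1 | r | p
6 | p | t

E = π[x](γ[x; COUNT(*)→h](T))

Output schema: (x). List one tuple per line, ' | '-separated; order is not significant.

Stepwise |·|:
  T → 4
  γ[x; COUNT(*)→h](T) → 3
  π[x](γ[x; COUNT(*)→h](T)) → 3

== RESULT ==
x
r
s
t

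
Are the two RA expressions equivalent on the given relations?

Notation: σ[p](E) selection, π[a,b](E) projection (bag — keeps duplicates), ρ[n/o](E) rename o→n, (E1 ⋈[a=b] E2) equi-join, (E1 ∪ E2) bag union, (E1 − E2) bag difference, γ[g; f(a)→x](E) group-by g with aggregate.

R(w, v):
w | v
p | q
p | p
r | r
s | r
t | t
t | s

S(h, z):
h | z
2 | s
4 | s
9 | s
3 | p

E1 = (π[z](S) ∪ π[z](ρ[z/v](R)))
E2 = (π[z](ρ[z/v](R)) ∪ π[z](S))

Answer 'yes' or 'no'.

E1 subexpression sizes:
  S → 4
  π[z](S) → 4
  R → 6
  ρ[z/v](R) → 6
  π[z](ρ[z/v](R)) → 6
  (π[z](S) ∪ π[z](ρ[z/v](R))) → 10
E2 subexpression sizes:
  R → 6
  ρ[z/v](R) → 6
  π[z](ρ[z/v](R)) → 6
  S → 4
  π[z](S) → 4
  (π[z](ρ[z/v](R)) ∪ π[z](S)) → 10

E1 and E2 produce the same multiset:
z
p
p
q
r
r
s
s
s
s
t

yes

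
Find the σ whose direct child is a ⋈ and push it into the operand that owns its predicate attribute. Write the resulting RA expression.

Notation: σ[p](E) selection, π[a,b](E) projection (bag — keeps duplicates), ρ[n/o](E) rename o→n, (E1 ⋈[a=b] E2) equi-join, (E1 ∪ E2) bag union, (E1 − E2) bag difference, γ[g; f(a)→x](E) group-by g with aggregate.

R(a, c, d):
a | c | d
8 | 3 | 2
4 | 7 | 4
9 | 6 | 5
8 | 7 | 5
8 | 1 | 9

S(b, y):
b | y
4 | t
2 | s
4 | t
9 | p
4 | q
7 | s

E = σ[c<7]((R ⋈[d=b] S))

σ filters on c, owned by the left side.
E' = (σ[c<7](R) ⋈[d=b] S)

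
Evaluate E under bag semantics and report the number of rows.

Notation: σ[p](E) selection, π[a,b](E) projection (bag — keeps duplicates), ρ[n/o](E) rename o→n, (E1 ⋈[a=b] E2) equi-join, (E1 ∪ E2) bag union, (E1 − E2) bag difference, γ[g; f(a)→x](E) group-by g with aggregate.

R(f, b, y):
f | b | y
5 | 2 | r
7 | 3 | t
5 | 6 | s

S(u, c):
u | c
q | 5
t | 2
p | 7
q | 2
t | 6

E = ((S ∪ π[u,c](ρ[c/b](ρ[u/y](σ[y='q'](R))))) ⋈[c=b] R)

Per-node cardinality:
  S → 5
  R → 3
  σ[y='q'](R) → 0
  ρ[u/y](σ[y='q'](R)) → 0
  ρ[c/b](ρ[u/y](σ[y='q'](R))) → 0
  π[u,c](ρ[c/b](ρ[u/y](σ[y='q'](R)))) → 0
  (S ∪ π[u,c](ρ[c/b](ρ[u/y](σ[y='q'](R))))) → 5
  R → 3
  ((S ∪ π[u,c](ρ[c/b](ρ[u/y](σ[y='q'](R))))) ⋈[c=b] R) → 3

|E| = 3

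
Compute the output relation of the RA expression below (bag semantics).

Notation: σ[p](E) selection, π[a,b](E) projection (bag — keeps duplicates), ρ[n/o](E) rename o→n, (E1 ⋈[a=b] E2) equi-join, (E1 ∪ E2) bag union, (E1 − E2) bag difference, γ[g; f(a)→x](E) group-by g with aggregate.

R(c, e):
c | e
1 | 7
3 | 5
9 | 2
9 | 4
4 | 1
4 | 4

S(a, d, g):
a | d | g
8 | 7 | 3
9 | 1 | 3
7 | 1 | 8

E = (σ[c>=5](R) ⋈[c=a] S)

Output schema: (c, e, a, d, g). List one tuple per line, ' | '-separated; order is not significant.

Subexpression sizes:
  R → 6
  σ[c>=5](R) → 2
  S → 3
  (σ[c>=5](R) ⋈[c=a] S) → 2

== RESULT ==
c | e | a | d | g
9 | 2 | 9 | 1 | 3
9 | 4 | 9 | 1 | 3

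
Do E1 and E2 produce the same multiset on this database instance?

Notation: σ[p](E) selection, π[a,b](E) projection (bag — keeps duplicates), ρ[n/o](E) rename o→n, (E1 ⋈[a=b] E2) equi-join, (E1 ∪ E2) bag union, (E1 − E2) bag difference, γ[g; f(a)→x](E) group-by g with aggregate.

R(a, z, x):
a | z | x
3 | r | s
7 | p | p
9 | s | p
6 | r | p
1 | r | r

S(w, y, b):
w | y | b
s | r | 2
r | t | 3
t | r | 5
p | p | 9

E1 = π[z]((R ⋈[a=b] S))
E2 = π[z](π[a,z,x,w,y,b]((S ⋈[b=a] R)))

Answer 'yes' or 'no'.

E1 stepwise |·|:
  R → 5
  S → 4
  (R ⋈[a=b] S) → 2
  π[z]((R ⋈[a=b] S)) → 2
E2 stepwise |·|:
  S → 4
  R → 5
  (S ⋈[b=a] R) → 2
  π[a,z,x,w,y,b]((S ⋈[b=a] R)) → 2
  π[z](π[a,z,x,w,y,b]((S ⋈[b=a] R))) → 2

E1 and E2 produce the same multiset:
z
r
s

yes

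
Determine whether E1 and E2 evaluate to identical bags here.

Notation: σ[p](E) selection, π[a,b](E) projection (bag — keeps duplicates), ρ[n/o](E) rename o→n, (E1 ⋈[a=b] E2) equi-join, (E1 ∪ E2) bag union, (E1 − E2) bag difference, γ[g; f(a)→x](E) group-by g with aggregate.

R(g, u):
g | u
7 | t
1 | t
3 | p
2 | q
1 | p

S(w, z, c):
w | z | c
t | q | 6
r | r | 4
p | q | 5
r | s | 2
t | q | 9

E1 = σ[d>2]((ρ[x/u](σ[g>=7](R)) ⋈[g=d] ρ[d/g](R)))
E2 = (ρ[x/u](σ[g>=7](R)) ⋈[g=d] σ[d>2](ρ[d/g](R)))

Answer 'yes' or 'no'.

E1 stepwise |·|:
  R → 5
  σ[g>=7](R) → 1
  ρ[x/u](σ[g>=7](R)) → 1
  R → 5
  ρ[d/g](R) → 5
  (ρ[x/u](σ[g>=7](R)) ⋈[g=d] ρ[d/g](R)) → 1
  σ[d>2]((ρ[x/u](σ[g>=7](R)) ⋈[g=d] ρ[d/g](R))) → 1
E2 stepwise |·|:
  R → 5
  σ[g>=7](R) → 1
  ρ[x/u](σ[g>=7](R)) → 1
  R → 5
  ρ[d/g](R) → 5
  σ[d>2](ρ[d/g](R)) → 2
  (ρ[x/u](σ[g>=7](R)) ⋈[g=d] σ[d>2](ρ[d/g](R))) → 1

E1 and E2 produce the same multiset:
g | x | d | u
7 | t | 7 | t

yes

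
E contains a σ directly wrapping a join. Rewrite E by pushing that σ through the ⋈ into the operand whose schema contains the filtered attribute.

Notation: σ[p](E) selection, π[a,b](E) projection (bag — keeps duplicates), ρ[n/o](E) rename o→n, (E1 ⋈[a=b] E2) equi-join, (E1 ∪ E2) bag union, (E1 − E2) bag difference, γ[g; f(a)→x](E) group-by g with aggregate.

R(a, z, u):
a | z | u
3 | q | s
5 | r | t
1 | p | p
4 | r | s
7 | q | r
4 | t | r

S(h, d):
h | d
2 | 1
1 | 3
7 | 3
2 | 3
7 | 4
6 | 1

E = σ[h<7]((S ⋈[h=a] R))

σ filters on h, owned by the left side.
E' = (σ[h<7](S) ⋈[h=a] R)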